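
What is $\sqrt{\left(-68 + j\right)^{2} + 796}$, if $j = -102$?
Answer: $32 \sqrt{29} \approx 172.33$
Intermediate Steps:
$\sqrt{\left(-68 + j\right)^{2} + 796} = \sqrt{\left(-68 - 102\right)^{2} + 796} = \sqrt{\left(-170\right)^{2} + 796} = \sqrt{28900 + 796} = \sqrt{29696} = 32 \sqrt{29}$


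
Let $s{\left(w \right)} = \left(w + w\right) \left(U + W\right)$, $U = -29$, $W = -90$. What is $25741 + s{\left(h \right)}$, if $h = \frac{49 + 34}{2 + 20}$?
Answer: $\frac{273274}{11} \approx 24843.0$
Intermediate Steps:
$h = \frac{83}{22} \approx 3.7727$
$s{\left(w \right)} = - 238 w$ ($s{\left(w \right)} = \left(w + w\right) \left(-29 - 90\right) = 2 w \left(-119\right) = - 238 w$)
$25741 + s{\left(h \right)} = 25741 - \frac{9877}{11} = \frac{273274}{11}$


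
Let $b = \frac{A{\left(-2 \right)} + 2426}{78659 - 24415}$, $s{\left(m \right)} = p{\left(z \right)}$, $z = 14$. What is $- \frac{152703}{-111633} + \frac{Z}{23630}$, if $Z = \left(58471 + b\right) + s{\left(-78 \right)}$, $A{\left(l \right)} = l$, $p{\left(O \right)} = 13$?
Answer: $\frac{4582316709286}{1192413210673} \approx 3.8429$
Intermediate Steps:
$s{\left(m \right)} = 13$
$b = \frac{606}{13561}$ ($b = \frac{-2 + 2426}{78659 - 24415} = \frac{2424}{54244} = 2424 \cdot \frac{1}{54244} = \frac{606}{13561} \approx 0.044687$)
$Z = \frac{793102130}{13561}$ ($Z = \left(58471 + \frac{606}{13561}\right) + 13 = \frac{792925837}{13561} + 13 = \frac{793102130}{13561} \approx 58484.0$)
$- \frac{152703}{-111633} + \frac{Z}{23630} = - \frac{152703}{-111633} + \frac{793102130}{13561 \cdot 23630} = \left(-152703\right) \left(- \frac{1}{111633}\right) + \frac{793102130}{13561} \cdot \frac{1}{23630} = \frac{50901}{37211} + \frac{79310213}{32044643} = \frac{4582316709286}{1192413210673}$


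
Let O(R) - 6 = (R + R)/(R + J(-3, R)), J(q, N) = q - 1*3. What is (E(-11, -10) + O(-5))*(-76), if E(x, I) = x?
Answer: 3420/11 ≈ 310.91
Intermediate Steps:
J(q, N) = -3 + q (J(q, N) = q - 3 = -3 + q)
O(R) = 6 + 2*R/(-6 + R) (O(R) = 6 + (R + R)/(R + (-3 - 3)) = 6 + (2*R)/(R - 6) = 6 + (2*R)/(-6 + R) = 6 + 2*R/(-6 + R))
(E(-11, -10) + O(-5))*(-76) = (-11 + 4*(-9 + 2*(-5))/(-6 - 5))*(-76) = (-11 + 4*(-9 - 10)/(-11))*(-76) = (-11 + 4*(-1/11)*(-19))*(-76) = (-11 + 76/11)*(-76) = -45/11*(-76) = 3420/11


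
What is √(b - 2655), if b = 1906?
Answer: I*√749 ≈ 27.368*I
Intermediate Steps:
√(b - 2655) = √(1906 - 2655) = √(-749) = I*√749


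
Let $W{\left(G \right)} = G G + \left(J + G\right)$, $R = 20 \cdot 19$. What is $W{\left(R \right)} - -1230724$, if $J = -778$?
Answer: $1374726$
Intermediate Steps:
$R = 380$
$W{\left(G \right)} = -778 + G + G^{2}$ ($W{\left(G \right)} = G G + \left(-778 + G\right) = G^{2} + \left(-778 + G\right) = -778 + G + G^{2}$)
$W{\left(R \right)} - -1230724 = \left(-778 + 380 + 380^{2}\right) - -1230724 = \left(-778 + 380 + 144400\right) + 1230724 = 144002 + 1230724 = 1374726$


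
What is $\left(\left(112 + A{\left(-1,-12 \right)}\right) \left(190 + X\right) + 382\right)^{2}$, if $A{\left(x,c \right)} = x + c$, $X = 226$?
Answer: $1727732356$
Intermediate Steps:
$A{\left(x,c \right)} = c + x$
$\left(\left(112 + A{\left(-1,-12 \right)}\right) \left(190 + X\right) + 382\right)^{2} = \left(\left(112 - 13\right) \left(190 + 226\right) + 382\right)^{2} = \left(\left(112 - 13\right) 416 + 382\right)^{2} = \left(99 \cdot 416 + 382\right)^{2} = \left(41184 + 382\right)^{2} = 41566^{2} = 1727732356$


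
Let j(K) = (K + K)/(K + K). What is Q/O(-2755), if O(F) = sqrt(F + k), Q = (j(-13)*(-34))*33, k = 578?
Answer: 1122*I*sqrt(2177)/2177 ≈ 24.047*I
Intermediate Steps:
j(K) = 1 (j(K) = (2*K)/((2*K)) = (2*K)*(1/(2*K)) = 1)
Q = -1122 (Q = (1*(-34))*33 = -34*33 = -1122)
O(F) = sqrt(578 + F) (O(F) = sqrt(F + 578) = sqrt(578 + F))
Q/O(-2755) = -1122/sqrt(578 - 2755) = -1122*(-I*sqrt(2177)/2177) = -(-1122)*I*sqrt(2177)/2177 = 1122*I*sqrt(2177)/2177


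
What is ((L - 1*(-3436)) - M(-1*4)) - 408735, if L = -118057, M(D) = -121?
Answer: -523235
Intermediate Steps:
((L - 1*(-3436)) - M(-1*4)) - 408735 = ((-118057 - 1*(-3436)) - 1*(-121)) - 408735 = ((-118057 + 3436) + 121) - 408735 = (-114621 + 121) - 408735 = -114500 - 408735 = -523235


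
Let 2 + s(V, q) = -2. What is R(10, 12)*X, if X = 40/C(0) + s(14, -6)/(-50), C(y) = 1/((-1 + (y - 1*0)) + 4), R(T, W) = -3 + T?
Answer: 21014/25 ≈ 840.56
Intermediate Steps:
s(V, q) = -4 (s(V, q) = -2 - 2 = -4)
C(y) = 1/(3 + y) (C(y) = 1/((-1 + (y + 0)) + 4) = 1/((-1 + y) + 4) = 1/(3 + y))
X = 3002/25 (X = 40/(1/(3 + 0)) - 4/(-50) = 40/(1/3) - 4*(-1/50) = 40/(1/3) + 2/25 = 40*3 + 2/25 = 120 + 2/25 = 3002/25 ≈ 120.08)
R(10, 12)*X = (-3 + 10)*(3002/25) = 7*(3002/25) = 21014/25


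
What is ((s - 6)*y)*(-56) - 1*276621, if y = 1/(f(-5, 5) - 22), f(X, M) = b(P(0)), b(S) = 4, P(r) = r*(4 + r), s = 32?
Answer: -2488861/9 ≈ -2.7654e+5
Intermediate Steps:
f(X, M) = 4
y = -1/18 (y = 1/(4 - 22) = 1/(-18) = -1/18 ≈ -0.055556)
((s - 6)*y)*(-56) - 1*276621 = ((32 - 6)*(-1/18))*(-56) - 1*276621 = (26*(-1/18))*(-56) - 276621 = -13/9*(-56) - 276621 = 728/9 - 276621 = -2488861/9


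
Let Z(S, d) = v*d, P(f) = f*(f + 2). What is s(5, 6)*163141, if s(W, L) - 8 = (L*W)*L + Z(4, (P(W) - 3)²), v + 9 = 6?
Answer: -470498644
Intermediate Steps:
v = -3 (v = -9 + 6 = -3)
P(f) = f*(2 + f)
Z(S, d) = -3*d
s(W, L) = 8 - 3*(-3 + W*(2 + W))² + W*L² (s(W, L) = 8 + ((L*W)*L - 3*(W*(2 + W) - 3)²) = 8 + (W*L² - 3*(-3 + W*(2 + W))²) = 8 + (-3*(-3 + W*(2 + W))² + W*L²) = 8 - 3*(-3 + W*(2 + W))² + W*L²)
s(5, 6)*163141 = (8 - 3*(-3 + 5*(2 + 5))² + 5*6²)*163141 = (8 - 3*(-3 + 5*7)² + 5*36)*163141 = (8 - 3*(-3 + 35)² + 180)*163141 = (8 - 3*32² + 180)*163141 = (8 - 3*1024 + 180)*163141 = (8 - 3072 + 180)*163141 = -2884*163141 = -470498644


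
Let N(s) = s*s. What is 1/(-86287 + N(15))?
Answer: -1/86062 ≈ -1.1620e-5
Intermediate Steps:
N(s) = s**2
1/(-86287 + N(15)) = 1/(-86287 + 15**2) = 1/(-86287 + 225) = 1/(-86062) = -1/86062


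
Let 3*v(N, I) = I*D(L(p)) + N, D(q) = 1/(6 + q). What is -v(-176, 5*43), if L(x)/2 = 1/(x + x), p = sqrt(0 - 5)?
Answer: 25406/543 - 215*I*sqrt(5)/543 ≈ 46.788 - 0.88537*I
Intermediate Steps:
p = I*sqrt(5) (p = sqrt(-5) = I*sqrt(5) ≈ 2.2361*I)
L(x) = 1/x (L(x) = 2/(x + x) = 2/((2*x)) = 2*(1/(2*x)) = 1/x)
v(N, I) = N/3 + I/(3*(6 - I*sqrt(5)/5)) (v(N, I) = (I/(6 + 1/(I*sqrt(5))) + N)/3 = (I/(6 - I*sqrt(5)/5) + N)/3 = (N + I/(6 - I*sqrt(5)/5))/3 = N/3 + I/(3*(6 - I*sqrt(5)/5)))
-v(-176, 5*43) = -((1/3)*(-176) + 10*(5*43)/181 + I*(5*43)*sqrt(5)/543) = -(-176/3 + (10/181)*215 + (1/543)*I*215*sqrt(5)) = -(-176/3 + 2150/181 + 215*I*sqrt(5)/543) = -(-25406/543 + 215*I*sqrt(5)/543) = 25406/543 - 215*I*sqrt(5)/543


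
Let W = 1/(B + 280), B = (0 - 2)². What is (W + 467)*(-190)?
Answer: -12599755/142 ≈ -88731.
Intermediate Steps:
B = 4 (B = (-2)² = 4)
W = 1/284 (W = 1/(4 + 280) = 1/284 ≈ 0.0035211)
(W + 467)*(-190) = (1/284 + 467)*(-190) = (132629/284)*(-190) = -12599755/142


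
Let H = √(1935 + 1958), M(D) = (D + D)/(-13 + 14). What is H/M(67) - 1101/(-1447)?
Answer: 1101/1447 + √3893/134 ≈ 1.2265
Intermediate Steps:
M(D) = 2*D (M(D) = (2*D)/1 = (2*D)*1 = 2*D)
H = √3893 ≈ 62.394
H/M(67) - 1101/(-1447) = √3893/((2*67)) - 1101/(-1447) = √3893/134 - 1101*(-1/1447) = √3893*(1/134) + 1101/1447 = √3893/134 + 1101/1447 = 1101/1447 + √3893/134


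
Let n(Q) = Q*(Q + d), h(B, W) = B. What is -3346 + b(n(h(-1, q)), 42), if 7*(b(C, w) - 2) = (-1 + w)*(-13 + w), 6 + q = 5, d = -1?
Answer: -22219/7 ≈ -3174.1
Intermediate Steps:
q = -1 (q = -6 + 5 = -1)
n(Q) = Q*(-1 + Q) (n(Q) = Q*(Q - 1) = Q*(-1 + Q))
b(C, w) = 2 + (-1 + w)*(-13 + w)/7 (b(C, w) = 2 + ((-1 + w)*(-13 + w))/7 = 2 + (-1 + w)*(-13 + w)/7)
-3346 + b(n(h(-1, q)), 42) = -3346 + (27/7 - 2*42 + (⅐)*42²) = -3346 + (27/7 - 84 + (⅐)*1764) = -3346 + (27/7 - 84 + 252) = -3346 + 1203/7 = -22219/7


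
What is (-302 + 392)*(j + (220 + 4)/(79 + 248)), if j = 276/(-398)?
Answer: -16500/21691 ≈ -0.76068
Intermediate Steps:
j = -138/199 (j = 276*(-1/398) = -138/199 ≈ -0.69347)
(-302 + 392)*(j + (220 + 4)/(79 + 248)) = (-302 + 392)*(-138/199 + (220 + 4)/(79 + 248)) = 90*(-138/199 + 224/327) = 90*(-550/65073) = -16500/21691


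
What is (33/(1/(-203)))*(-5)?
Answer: 33495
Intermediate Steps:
(33/(1/(-203)))*(-5) = (33/(-1/203))*(-5) = (33*(-203))*(-5) = -6699*(-5) = 33495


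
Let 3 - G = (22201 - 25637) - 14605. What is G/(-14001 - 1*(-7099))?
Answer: -9022/3451 ≈ -2.6143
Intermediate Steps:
G = 18044 (G = 3 - ((22201 - 25637) - 14605) = 3 - (-3436 - 14605) = 3 - 1*(-18041) = 3 + 18041 = 18044)
G/(-14001 - 1*(-7099)) = 18044/(-14001 - 1*(-7099)) = 18044/(-14001 + 7099) = 18044/(-6902) = 18044*(-1/6902) = -9022/3451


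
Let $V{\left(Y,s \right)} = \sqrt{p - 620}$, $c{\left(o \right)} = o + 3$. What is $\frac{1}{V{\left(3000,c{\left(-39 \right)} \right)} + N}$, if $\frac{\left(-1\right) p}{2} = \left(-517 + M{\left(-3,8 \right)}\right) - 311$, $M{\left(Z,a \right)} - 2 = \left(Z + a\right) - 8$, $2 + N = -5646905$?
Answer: $- \frac{5646907}{31887558665611} - \frac{\sqrt{1038}}{31887558665611} \approx -1.7709 \cdot 10^{-7}$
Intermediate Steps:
$N = -5646907$ ($N = -2 - 5646905 = -5646907$)
$M{\left(Z,a \right)} = -6 + Z + a$ ($M{\left(Z,a \right)} = 2 - \left(8 - Z - a\right) = 2 + \left(-8 + Z + a\right) = -6 + Z + a$)
$p = 1658$ ($p = - 2 \left(\left(-517 - 1\right) - 311\right) = - 2 \left(-518 - 311\right) = \left(-2\right) \left(-829\right) = 1658$)
$c{\left(o \right)} = 3 + o$
$V{\left(Y,s \right)} = \sqrt{1038}$ ($V{\left(Y,s \right)} = \sqrt{1658 - 620} = \sqrt{1038}$)
$\frac{1}{V{\left(3000,c{\left(-39 \right)} \right)} + N} = \frac{1}{\sqrt{1038} - 5646907} = \frac{1}{-5646907 + \sqrt{1038}}$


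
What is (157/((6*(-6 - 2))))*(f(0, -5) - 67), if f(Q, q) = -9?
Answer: 2983/12 ≈ 248.58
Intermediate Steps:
(157/((6*(-6 - 2))))*(f(0, -5) - 67) = (157/((6*(-6 - 2))))*(-9 - 67) = (157/((6*(-8))))*(-76) = (157/(-48))*(-76) = (157*(-1/48))*(-76) = -157/48*(-76) = 2983/12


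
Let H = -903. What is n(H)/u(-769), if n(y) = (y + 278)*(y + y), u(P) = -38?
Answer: -564375/19 ≈ -29704.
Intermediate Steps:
n(y) = 2*y*(278 + y) (n(y) = (278 + y)*(2*y) = 2*y*(278 + y))
n(H)/u(-769) = (2*(-903)*(278 - 903))/(-38) = (2*(-903)*(-625))*(-1/38) = 1128750*(-1/38) = -564375/19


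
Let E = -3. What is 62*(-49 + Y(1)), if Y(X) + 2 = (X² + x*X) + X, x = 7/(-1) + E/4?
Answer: -7037/2 ≈ -3518.5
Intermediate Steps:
x = -31/4 (x = 7/(-1) - 3/4 = 7*(-1) - 3*¼ = -7 - ¾ = -31/4 ≈ -7.7500)
Y(X) = -2 + X² - 27*X/4 (Y(X) = -2 + ((X² - 31*X/4) + X) = -2 + (X² - 27*X/4) = -2 + X² - 27*X/4)
62*(-49 + Y(1)) = 62*(-49 + (-2 + 1² - 27/4*1)) = 62*(-49 + (-2 + 1 - 27/4)) = 62*(-49 - 31/4) = 62*(-227/4) = -7037/2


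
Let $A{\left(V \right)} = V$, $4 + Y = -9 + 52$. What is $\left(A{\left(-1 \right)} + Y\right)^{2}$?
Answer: $1444$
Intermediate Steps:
$Y = 39$ ($Y = -4 + \left(-9 + 52\right) = -4 + 43 = 39$)
$\left(A{\left(-1 \right)} + Y\right)^{2} = \left(-1 + 39\right)^{2} = 38^{2} = 1444$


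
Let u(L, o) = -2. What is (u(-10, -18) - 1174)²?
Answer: 1382976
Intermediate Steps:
(u(-10, -18) - 1174)² = (-2 - 1174)² = (-1176)² = 1382976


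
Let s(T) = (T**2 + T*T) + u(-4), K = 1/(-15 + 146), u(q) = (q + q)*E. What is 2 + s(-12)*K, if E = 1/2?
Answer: 546/131 ≈ 4.1679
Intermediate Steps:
E = 1/2 (E = 1*(1/2) = 1/2 ≈ 0.50000)
u(q) = q (u(q) = (q + q)*(1/2) = (2*q)*(1/2) = q)
K = 1/131 ≈ 0.0076336
s(T) = -4 + 2*T**2 (s(T) = (T**2 + T*T) - 4 = (T**2 + T**2) - 4 = 2*T**2 - 4 = -4 + 2*T**2)
2 + s(-12)*K = 2 + (-4 + 2*(-12)**2)*(1/131) = 2 + (-4 + 2*144)*(1/131) = 2 + (-4 + 288)*(1/131) = 2 + 284*(1/131) = 2 + 284/131 = 546/131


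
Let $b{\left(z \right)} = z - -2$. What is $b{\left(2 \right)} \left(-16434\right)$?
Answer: $-65736$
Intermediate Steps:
$b{\left(z \right)} = 2 + z$ ($b{\left(z \right)} = z + 2 = 2 + z$)
$b{\left(2 \right)} \left(-16434\right) = \left(2 + 2\right) \left(-16434\right) = 4 \left(-16434\right) = -65736$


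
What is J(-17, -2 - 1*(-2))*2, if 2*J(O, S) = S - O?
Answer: 17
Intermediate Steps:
J(O, S) = S/2 - O/2 (J(O, S) = (S - O)/2 = S/2 - O/2)
J(-17, -2 - 1*(-2))*2 = ((-2 - 1*(-2))/2 - ½*(-17))*2 = ((-2 + 2)/2 + 17/2)*2 = ((½)*0 + 17/2)*2 = (0 + 17/2)*2 = (17/2)*2 = 17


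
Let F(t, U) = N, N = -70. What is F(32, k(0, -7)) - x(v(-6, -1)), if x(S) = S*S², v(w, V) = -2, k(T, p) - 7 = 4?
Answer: -62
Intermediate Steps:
k(T, p) = 11 (k(T, p) = 7 + 4 = 11)
F(t, U) = -70
x(S) = S³
F(32, k(0, -7)) - x(v(-6, -1)) = -70 - 1*(-2)³ = -70 - 1*(-8) = -70 + 8 = -62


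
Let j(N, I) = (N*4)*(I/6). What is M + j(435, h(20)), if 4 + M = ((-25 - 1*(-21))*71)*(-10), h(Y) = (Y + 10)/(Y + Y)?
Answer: 6107/2 ≈ 3053.5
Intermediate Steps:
h(Y) = (10 + Y)/(2*Y) (h(Y) = (10 + Y)/((2*Y)) = (10 + Y)*(1/(2*Y)) = (10 + Y)/(2*Y))
j(N, I) = 2*I*N/3 (j(N, I) = (4*N)*(I*(⅙)) = (4*N)*(I/6) = 2*I*N/3)
M = 2836 (M = -4 + ((-25 - 1*(-21))*71)*(-10) = -4 + ((-25 + 21)*71)*(-10) = -4 - 4*71*(-10) = -4 - 284*(-10) = -4 + 2840 = 2836)
M + j(435, h(20)) = 2836 + (⅔)*((½)*(10 + 20)/20)*435 = 2836 + (⅔)*((½)*(1/20)*30)*435 = 2836 + (⅔)*(¾)*435 = 2836 + 435/2 = 6107/2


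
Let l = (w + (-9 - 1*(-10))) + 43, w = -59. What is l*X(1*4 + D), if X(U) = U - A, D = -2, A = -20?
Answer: -330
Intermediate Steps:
l = -15 (l = (-59 + (-9 - 1*(-10))) + 43 = (-59 + (-9 + 10)) + 43 = (-59 + 1) + 43 = -58 + 43 = -15)
X(U) = 20 + U (X(U) = U - 1*(-20) = U + 20 = 20 + U)
l*X(1*4 + D) = -15*(20 + (1*4 - 2)) = -15*(20 + (4 - 2)) = -15*(20 + 2) = -15*22 = -330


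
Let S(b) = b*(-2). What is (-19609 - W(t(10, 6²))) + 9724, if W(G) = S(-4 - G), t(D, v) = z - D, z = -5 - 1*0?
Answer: -9863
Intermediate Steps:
z = -5 (z = -5 + 0 = -5)
S(b) = -2*b
t(D, v) = -5 - D
W(G) = 8 + 2*G (W(G) = -2*(-4 - G) = 8 + 2*G)
(-19609 - W(t(10, 6²))) + 9724 = (-19609 - (8 + 2*(-5 - 1*10))) + 9724 = (-19609 - (8 + 2*(-5 - 10))) + 9724 = (-19609 - (8 + 2*(-15))) + 9724 = (-19609 - (8 - 30)) + 9724 = (-19609 - 1*(-22)) + 9724 = (-19609 + 22) + 9724 = -19587 + 9724 = -9863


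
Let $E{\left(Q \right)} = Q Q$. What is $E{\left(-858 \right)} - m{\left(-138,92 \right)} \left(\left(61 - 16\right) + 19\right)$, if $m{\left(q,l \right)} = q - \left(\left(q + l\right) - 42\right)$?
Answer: $739364$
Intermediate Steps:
$m{\left(q,l \right)} = 42 - l$ ($m{\left(q,l \right)} = q - \left(\left(l + q\right) - 42\right) = q - \left(-42 + l + q\right) = 42 - l$)
$E{\left(Q \right)} = Q^{2}$
$E{\left(-858 \right)} - m{\left(-138,92 \right)} \left(\left(61 - 16\right) + 19\right) = \left(-858\right)^{2} - \left(42 - 92\right) \left(\left(61 - 16\right) + 19\right) = 736164 - \left(42 - 92\right) \left(45 + 19\right) = 736164 - \left(-50\right) 64 = 736164 - -3200 = 736164 + 3200 = 739364$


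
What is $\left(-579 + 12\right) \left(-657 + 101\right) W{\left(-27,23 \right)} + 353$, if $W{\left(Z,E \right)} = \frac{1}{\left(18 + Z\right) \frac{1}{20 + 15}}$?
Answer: $-1225627$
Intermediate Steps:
$W{\left(Z,E \right)} = \frac{1}{\frac{18}{35} + \frac{Z}{35}}$ ($W{\left(Z,E \right)} = \frac{1}{\left(18 + Z\right) \frac{1}{35}} = \frac{1}{\frac{18}{35} + \frac{Z}{35}}$)
$\left(-579 + 12\right) \left(-657 + 101\right) W{\left(-27,23 \right)} + 353 = \left(-579 + 12\right) \left(-657 + 101\right) \frac{35}{18 - 27} + 353 = \left(-567\right) \left(-556\right) \frac{35}{-9} + 353 = 315252 \cdot 35 \left(- \frac{1}{9}\right) + 353 = 315252 \left(- \frac{35}{9}\right) + 353 = -1225980 + 353 = -1225627$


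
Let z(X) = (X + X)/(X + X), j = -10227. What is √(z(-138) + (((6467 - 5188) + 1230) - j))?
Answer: √12737 ≈ 112.86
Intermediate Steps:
z(X) = 1 (z(X) = (2*X)/((2*X)) = (2*X)*(1/(2*X)) = 1)
√(z(-138) + (((6467 - 5188) + 1230) - j)) = √(1 + (((6467 - 5188) + 1230) - 1*(-10227))) = √(1 + ((1279 + 1230) + 10227)) = √(1 + (2509 + 10227)) = √(1 + 12736) = √12737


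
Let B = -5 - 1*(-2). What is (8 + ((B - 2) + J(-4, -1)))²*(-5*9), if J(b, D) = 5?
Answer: -2880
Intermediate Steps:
B = -3 (B = -5 + 2 = -3)
(8 + ((B - 2) + J(-4, -1)))²*(-5*9) = (8 + ((-3 - 2) + 5))²*(-5*9) = (8 + (-5 + 5))²*(-45) = (8 + 0)²*(-45) = 8²*(-45) = 64*(-45) = -2880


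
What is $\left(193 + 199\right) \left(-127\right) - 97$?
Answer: $-49881$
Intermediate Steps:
$\left(193 + 199\right) \left(-127\right) - 97 = 392 \left(-127\right) - 97 = -49784 - 97 = -49881$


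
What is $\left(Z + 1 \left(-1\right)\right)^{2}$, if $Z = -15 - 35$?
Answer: $2601$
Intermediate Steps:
$Z = -50$
$\left(Z + 1 \left(-1\right)\right)^{2} = \left(-50 + 1 \left(-1\right)\right)^{2} = \left(-50 - 1\right)^{2} = \left(-51\right)^{2} = 2601$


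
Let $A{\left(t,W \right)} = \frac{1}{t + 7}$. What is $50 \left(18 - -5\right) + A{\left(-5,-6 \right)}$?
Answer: $\frac{2301}{2} \approx 1150.5$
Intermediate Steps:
$A{\left(t,W \right)} = \frac{1}{7 + t}$
$50 \left(18 - -5\right) + A{\left(-5,-6 \right)} = 50 \left(18 - -5\right) + \frac{1}{7 - 5} = 50 \left(18 + 5\right) + \frac{1}{2} = 50 \cdot 23 + \frac{1}{2} = 1150 + \frac{1}{2} = \frac{2301}{2}$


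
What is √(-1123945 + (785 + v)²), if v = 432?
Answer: 2*√89286 ≈ 597.62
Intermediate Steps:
√(-1123945 + (785 + v)²) = √(-1123945 + (785 + 432)²) = √(-1123945 + 1217²) = √(-1123945 + 1481089) = √357144 = 2*√89286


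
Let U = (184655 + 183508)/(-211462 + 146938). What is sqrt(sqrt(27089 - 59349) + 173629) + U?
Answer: -6459/1132 + sqrt(173629 + 2*I*sqrt(8065)) ≈ 410.98 + 0.21552*I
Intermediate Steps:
U = -6459/1132 (U = 368163/(-64524) = 368163*(-1/64524) = -6459/1132 ≈ -5.7058)
sqrt(sqrt(27089 - 59349) + 173629) + U = sqrt(sqrt(27089 - 59349) + 173629) - 6459/1132 = sqrt(sqrt(-32260) + 173629) - 6459/1132 = sqrt(2*I*sqrt(8065) + 173629) - 6459/1132 = sqrt(173629 + 2*I*sqrt(8065)) - 6459/1132 = -6459/1132 + sqrt(173629 + 2*I*sqrt(8065))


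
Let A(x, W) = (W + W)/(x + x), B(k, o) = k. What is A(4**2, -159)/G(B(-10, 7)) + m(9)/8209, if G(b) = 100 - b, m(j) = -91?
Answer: -1465391/14447840 ≈ -0.10143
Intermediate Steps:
A(x, W) = W/x (A(x, W) = (2*W)/((2*x)) = (2*W)*(1/(2*x)) = W/x)
A(4**2, -159)/G(B(-10, 7)) + m(9)/8209 = (-159/(4**2))/(100 - 1*(-10)) - 91/8209 = (-159/16)/(100 + 10) - 91*1/8209 = -159*1/16/110 - 91/8209 = -159/16*1/110 - 91/8209 = -159/1760 - 91/8209 = -1465391/14447840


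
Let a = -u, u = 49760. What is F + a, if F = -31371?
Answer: -81131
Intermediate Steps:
a = -49760 (a = -1*49760 = -49760)
F + a = -31371 - 49760 = -81131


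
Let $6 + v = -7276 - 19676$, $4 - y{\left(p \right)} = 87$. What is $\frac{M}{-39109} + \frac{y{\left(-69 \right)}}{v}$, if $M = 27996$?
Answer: $- \frac{751470121}{1054300422} \approx -0.71277$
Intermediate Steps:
$y{\left(p \right)} = -83$ ($y{\left(p \right)} = 4 - 87 = -83$)
$v = -26958$ ($v = -6 - 26952 = -26958$)
$\frac{M}{-39109} + \frac{y{\left(-69 \right)}}{v} = \frac{27996}{-39109} - \frac{83}{-26958} = 27996 \left(- \frac{1}{39109}\right) - - \frac{83}{26958} = - \frac{27996}{39109} + \frac{83}{26958} = - \frac{751470121}{1054300422}$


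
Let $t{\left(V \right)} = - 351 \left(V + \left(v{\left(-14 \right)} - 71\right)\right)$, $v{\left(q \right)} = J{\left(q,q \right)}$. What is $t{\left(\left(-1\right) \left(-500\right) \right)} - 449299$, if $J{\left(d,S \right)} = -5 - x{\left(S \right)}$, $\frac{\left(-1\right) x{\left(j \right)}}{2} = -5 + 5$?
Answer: $-598123$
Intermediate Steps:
$x{\left(j \right)} = 0$ ($x{\left(j \right)} = - 2 \left(-5 + 5\right) = \left(-2\right) 0 = 0$)
$J{\left(d,S \right)} = -5$ ($J{\left(d,S \right)} = -5 - 0 = -5 + 0 = -5$)
$v{\left(q \right)} = -5$
$t{\left(V \right)} = 26676 - 351 V$ ($t{\left(V \right)} = - 351 \left(V - 76\right) = - 351 \left(-76 + V\right) = 26676 - 351 V$)
$t{\left(\left(-1\right) \left(-500\right) \right)} - 449299 = \left(26676 - 351 \left(\left(-1\right) \left(-500\right)\right)\right) - 449299 = \left(26676 - 175500\right) - 449299 = -148824 - 449299 = -598123$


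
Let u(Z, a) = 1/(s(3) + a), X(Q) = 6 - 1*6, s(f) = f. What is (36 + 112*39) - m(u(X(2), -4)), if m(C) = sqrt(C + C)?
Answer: 4404 - I*sqrt(2) ≈ 4404.0 - 1.4142*I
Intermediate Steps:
X(Q) = 0 (X(Q) = 6 - 6 = 0)
u(Z, a) = 1/(3 + a)
m(C) = sqrt(2)*sqrt(C) (m(C) = sqrt(2*C) = sqrt(2)*sqrt(C))
(36 + 112*39) - m(u(X(2), -4)) = (36 + 112*39) - sqrt(2)*sqrt(1/(3 - 4)) = (36 + 4368) - sqrt(2)*sqrt(1/(-1)) = 4404 - sqrt(2)*sqrt(-1) = 4404 - sqrt(2)*I = 4404 - I*sqrt(2)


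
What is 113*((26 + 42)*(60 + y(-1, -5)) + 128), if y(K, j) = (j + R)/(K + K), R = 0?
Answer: 494714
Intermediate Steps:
y(K, j) = j/(2*K) (y(K, j) = (j + 0)/(K + K) = j/((2*K)) = j*(1/(2*K)) = j/(2*K))
113*((26 + 42)*(60 + y(-1, -5)) + 128) = 113*((26 + 42)*(60 + (½)*(-5)/(-1)) + 128) = 113*(68*(60 + (½)*(-5)*(-1)) + 128) = 113*(68*(60 + 5/2) + 128) = 113*(68*(125/2) + 128) = 113*(4250 + 128) = 113*4378 = 494714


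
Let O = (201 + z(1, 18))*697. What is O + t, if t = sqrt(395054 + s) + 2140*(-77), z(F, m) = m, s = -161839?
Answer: -12137 + sqrt(233215) ≈ -11654.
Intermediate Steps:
O = 152643 (O = (201 + 18)*697 = 219*697 = 152643)
t = -164780 + sqrt(233215) (t = sqrt(395054 - 161839) + 2140*(-77) = sqrt(233215) - 164780 = -164780 + sqrt(233215) ≈ -1.6430e+5)
O + t = 152643 + (-164780 + sqrt(233215)) = -12137 + sqrt(233215)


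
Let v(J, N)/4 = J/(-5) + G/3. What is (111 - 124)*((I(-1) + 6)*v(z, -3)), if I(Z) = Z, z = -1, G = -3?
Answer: 208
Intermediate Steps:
v(J, N) = -4 - 4*J/5 (v(J, N) = 4*(J/(-5) - 3/3) = 4*(J*(-1/5) - 3*1/3) = 4*(-J/5 - 1) = 4*(-1 - J/5) = -4 - 4*J/5)
(111 - 124)*((I(-1) + 6)*v(z, -3)) = (111 - 124)*((-1 + 6)*(-4 - 4/5*(-1))) = -65*(-4 + 4/5) = -65*(-16)/5 = -13*(-16) = 208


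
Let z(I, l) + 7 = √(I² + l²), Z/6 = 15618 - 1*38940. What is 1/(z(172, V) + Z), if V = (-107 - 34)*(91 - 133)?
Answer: -139939/19547824053 - 2*√8774917/19547824053 ≈ -7.4619e-6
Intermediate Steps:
Z = -139932 (Z = 6*(15618 - 1*38940) = 6*(15618 - 38940) = 6*(-23322) = -139932)
V = 5922 (V = -141*(-42) = 5922)
z(I, l) = -7 + √(I² + l²)
1/(z(172, V) + Z) = 1/((-7 + √(172² + 5922²)) - 139932) = 1/((-7 + √(29584 + 35070084)) - 139932) = 1/((-7 + √35099668) - 139932) = 1/((-7 + 2*√8774917) - 139932) = 1/(-139939 + 2*√8774917)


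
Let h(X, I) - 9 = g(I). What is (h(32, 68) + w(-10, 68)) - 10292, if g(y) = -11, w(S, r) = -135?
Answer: -10429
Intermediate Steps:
h(X, I) = -2 (h(X, I) = 9 - 11 = -2)
(h(32, 68) + w(-10, 68)) - 10292 = (-2 - 135) - 10292 = -137 - 10292 = -10429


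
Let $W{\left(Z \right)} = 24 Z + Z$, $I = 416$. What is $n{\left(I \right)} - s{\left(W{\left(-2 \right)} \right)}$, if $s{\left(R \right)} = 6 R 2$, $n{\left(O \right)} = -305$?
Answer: $295$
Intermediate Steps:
$W{\left(Z \right)} = 25 Z$
$s{\left(R \right)} = 12 R$
$n{\left(I \right)} - s{\left(W{\left(-2 \right)} \right)} = -305 - 12 \cdot 25 \left(-2\right) = -305 - 12 \left(-50\right) = -305 - -600 = -305 + 600 = 295$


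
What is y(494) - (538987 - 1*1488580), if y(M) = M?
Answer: 950087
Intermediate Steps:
y(494) - (538987 - 1*1488580) = 494 - (538987 - 1*1488580) = 494 - (538987 - 1488580) = 494 - 1*(-949593) = 494 + 949593 = 950087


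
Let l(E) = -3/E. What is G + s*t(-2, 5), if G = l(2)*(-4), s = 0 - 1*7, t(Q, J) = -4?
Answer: 34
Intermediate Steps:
s = -7 (s = 0 - 7 = -7)
G = 6 (G = -3/2*(-4) = 6)
G + s*t(-2, 5) = 6 - 7*(-4) = 6 + 28 = 34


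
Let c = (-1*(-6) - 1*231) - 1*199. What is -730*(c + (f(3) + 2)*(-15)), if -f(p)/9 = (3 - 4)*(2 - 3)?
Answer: 232870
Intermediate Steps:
f(p) = -9 (f(p) = -9*(3 - 4)*(2 - 3) = -(-9)*(-1) = -9*1 = -9)
c = -424 (c = (6 - 231) - 199 = -225 - 199 = -424)
-730*(c + (f(3) + 2)*(-15)) = -730*(-424 + (-9 + 2)*(-15)) = -730*(-424 - 7*(-15)) = -730*(-424 + 105) = -730*(-319) = 232870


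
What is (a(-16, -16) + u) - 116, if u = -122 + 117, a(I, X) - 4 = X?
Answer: -133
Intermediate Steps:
a(I, X) = 4 + X
u = -5
(a(-16, -16) + u) - 116 = ((4 - 16) - 5) - 116 = (-12 - 5) - 116 = -17 - 116 = -133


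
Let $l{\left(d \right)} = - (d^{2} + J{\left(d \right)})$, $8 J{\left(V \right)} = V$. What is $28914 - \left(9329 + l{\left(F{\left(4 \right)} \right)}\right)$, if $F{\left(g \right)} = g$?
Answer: $\frac{39203}{2} \approx 19602.0$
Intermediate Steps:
$J{\left(V \right)} = \frac{V}{8}$
$l{\left(d \right)} = - d^{2} - \frac{d}{8}$ ($l{\left(d \right)} = - (d^{2} + \frac{d}{8}) = - d^{2} - \frac{d}{8}$)
$28914 - \left(9329 + l{\left(F{\left(4 \right)} \right)}\right) = 28914 - \left(9329 - 4 \left(\frac{1}{8} + 4\right)\right) = 28914 - \left(9329 - 4 \cdot \frac{33}{8}\right) = 28914 - \frac{18625}{2} = \frac{39203}{2}$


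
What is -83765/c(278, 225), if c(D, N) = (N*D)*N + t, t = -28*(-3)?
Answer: -83765/14073834 ≈ -0.0059518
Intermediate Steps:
t = 84
c(D, N) = 84 + D*N² (c(D, N) = (N*D)*N + 84 = (D*N)*N + 84 = D*N² + 84 = 84 + D*N²)
-83765/c(278, 225) = -83765/(84 + 278*225²) = -83765/(84 + 278*50625) = -83765/(84 + 14073750) = -83765/14073834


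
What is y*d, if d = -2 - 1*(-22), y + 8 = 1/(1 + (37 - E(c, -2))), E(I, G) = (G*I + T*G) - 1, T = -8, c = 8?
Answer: -6220/39 ≈ -159.49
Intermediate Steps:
E(I, G) = -1 - 8*G + G*I (E(I, G) = (G*I - 8*G) - 1 = (-8*G + G*I) - 1 = -1 - 8*G + G*I)
y = -311/39 (y = -8 + 1/(1 + (37 - (-1 - 8*(-2) - 2*8))) = -8 + 1/(1 + (37 - (-1 + 16 - 16))) = -8 + 1/(1 + (37 - 1*(-1))) = -8 + 1/(1 + (37 + 1)) = -8 + 1/(1 + 38) = -8 + 1/39 = -311/39 ≈ -7.9744)
d = 20 (d = -2 + 22 = 20)
y*d = -311/39*20 = -6220/39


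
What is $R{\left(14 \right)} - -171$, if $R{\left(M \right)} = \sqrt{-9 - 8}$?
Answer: $171 + i \sqrt{17} \approx 171.0 + 4.1231 i$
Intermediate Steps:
$R{\left(M \right)} = i \sqrt{17}$ ($R{\left(M \right)} = \sqrt{-17} = i \sqrt{17}$)
$R{\left(14 \right)} - -171 = i \sqrt{17} - -171 = i \sqrt{17} + 171 = 171 + i \sqrt{17}$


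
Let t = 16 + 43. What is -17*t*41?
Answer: -41123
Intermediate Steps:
t = 59
-17*t*41 = -17*59*41 = -1003*41 = -41123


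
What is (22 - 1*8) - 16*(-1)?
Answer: 30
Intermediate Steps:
(22 - 1*8) - 16*(-1) = (22 - 8) + 16 = 14 + 16 = 30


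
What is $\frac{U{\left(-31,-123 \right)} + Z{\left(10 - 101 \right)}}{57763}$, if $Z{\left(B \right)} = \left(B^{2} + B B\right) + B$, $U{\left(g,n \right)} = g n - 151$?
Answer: $\frac{20133}{57763} \approx 0.34855$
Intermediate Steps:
$U{\left(g,n \right)} = -151 + g n$
$Z{\left(B \right)} = B + 2 B^{2}$ ($Z{\left(B \right)} = \left(B^{2} + B^{2}\right) + B = 2 B^{2} + B = B + 2 B^{2}$)
$\frac{U{\left(-31,-123 \right)} + Z{\left(10 - 101 \right)}}{57763} = \frac{\left(-151 - -3813\right) + \left(10 - 101\right) \left(1 + 2 \left(10 - 101\right)\right)}{57763} = \left(\left(-151 + 3813\right) - 91 \left(1 + 2 \left(-91\right)\right)\right) \frac{1}{57763} = \left(3662 - 91 \left(1 - 182\right)\right) \frac{1}{57763} = \left(3662 - -16471\right) \frac{1}{57763} = \left(3662 + 16471\right) \frac{1}{57763} = 20133 \cdot \frac{1}{57763} = \frac{20133}{57763}$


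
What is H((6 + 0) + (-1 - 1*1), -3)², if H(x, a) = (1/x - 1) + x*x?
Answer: 3721/16 ≈ 232.56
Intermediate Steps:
H(x, a) = -1 + 1/x + x² (H(x, a) = (-1 + 1/x) + x² = -1 + 1/x + x²)
H((6 + 0) + (-1 - 1*1), -3)² = ((1 + ((6 + 0) + (-1 - 1*1))³ - ((6 + 0) + (-1 - 1*1)))/((6 + 0) + (-1 - 1*1)))² = ((1 + (6 + (-1 - 1))³ - (6 + (-1 - 1)))/(6 + (-1 - 1)))² = ((1 + (6 - 2)³ - (6 - 2))/(6 - 2))² = ((1 + 4³ - 1*4)/4)² = ((1 + 64 - 4)/4)² = ((¼)*61)² = (61/4)² = 3721/16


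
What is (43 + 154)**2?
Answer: 38809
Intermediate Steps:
(43 + 154)**2 = 197**2 = 38809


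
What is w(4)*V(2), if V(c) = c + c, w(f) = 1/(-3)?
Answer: -4/3 ≈ -1.3333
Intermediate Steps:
w(f) = -⅓ (w(f) = 1*(-⅓) = -⅓)
V(c) = 2*c
w(4)*V(2) = -2*2/3 = -⅓*4 = -4/3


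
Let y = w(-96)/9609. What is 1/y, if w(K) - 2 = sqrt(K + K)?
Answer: 9609/98 - 19218*I*sqrt(3)/49 ≈ 98.051 - 679.32*I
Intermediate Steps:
w(K) = 2 + sqrt(2)*sqrt(K) (w(K) = 2 + sqrt(K + K) = 2 + sqrt(2*K) = 2 + sqrt(2)*sqrt(K))
y = 2/9609 + 8*I*sqrt(3)/9609 (y = (2 + sqrt(2)*sqrt(-96))/9609 = (2 + sqrt(2)*(4*I*sqrt(6)))*(1/9609) = (2 + 8*I*sqrt(3))*(1/9609) = 2/9609 + 8*I*sqrt(3)/9609 ≈ 0.00020814 + 0.001442*I)
1/y = 1/(2/9609 + 8*I*sqrt(3)/9609)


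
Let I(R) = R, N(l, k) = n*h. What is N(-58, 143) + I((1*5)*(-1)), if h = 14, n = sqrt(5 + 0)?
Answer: -5 + 14*sqrt(5) ≈ 26.305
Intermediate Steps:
n = sqrt(5) ≈ 2.2361
N(l, k) = 14*sqrt(5) (N(l, k) = sqrt(5)*14 = 14*sqrt(5))
N(-58, 143) + I((1*5)*(-1)) = 14*sqrt(5) + (1*5)*(-1) = 14*sqrt(5) + 5*(-1) = 14*sqrt(5) - 5 = -5 + 14*sqrt(5)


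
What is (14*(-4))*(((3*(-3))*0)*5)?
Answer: 0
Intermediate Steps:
(14*(-4))*(((3*(-3))*0)*5) = -56*(-9*0)*5 = -0*5 = -56*0 = 0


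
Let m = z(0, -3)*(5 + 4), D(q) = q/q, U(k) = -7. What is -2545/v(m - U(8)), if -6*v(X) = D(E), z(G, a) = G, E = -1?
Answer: 15270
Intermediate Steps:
D(q) = 1
m = 0 (m = 0*(5 + 4) = 0*9 = 0)
v(X) = -⅙ (v(X) = -⅙*1 = -⅙)
-2545/v(m - U(8)) = -2545/(-⅙) = -2545*(-6) = 15270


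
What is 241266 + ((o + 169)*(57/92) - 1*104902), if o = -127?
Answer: 6273941/46 ≈ 1.3639e+5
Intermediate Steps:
241266 + ((o + 169)*(57/92) - 1*104902) = 241266 + ((-127 + 169)*(57/92) - 1*104902) = 241266 + (42*(57*(1/92)) - 104902) = 241266 + (42*(57/92) - 104902) = 241266 + (1197/46 - 104902) = 241266 - 4824295/46 = 6273941/46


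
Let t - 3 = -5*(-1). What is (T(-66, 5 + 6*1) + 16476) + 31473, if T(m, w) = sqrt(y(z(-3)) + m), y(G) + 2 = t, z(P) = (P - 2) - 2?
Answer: 47949 + 2*I*sqrt(15) ≈ 47949.0 + 7.746*I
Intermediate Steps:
z(P) = -4 + P (z(P) = (-2 + P) - 2 = -4 + P)
t = 8 (t = 3 - 5*(-1) = 3 + 5 = 8)
y(G) = 6 (y(G) = -2 + 8 = 6)
T(m, w) = sqrt(6 + m)
(T(-66, 5 + 6*1) + 16476) + 31473 = (sqrt(6 - 66) + 16476) + 31473 = (sqrt(-60) + 16476) + 31473 = (2*I*sqrt(15) + 16476) + 31473 = (16476 + 2*I*sqrt(15)) + 31473 = 47949 + 2*I*sqrt(15)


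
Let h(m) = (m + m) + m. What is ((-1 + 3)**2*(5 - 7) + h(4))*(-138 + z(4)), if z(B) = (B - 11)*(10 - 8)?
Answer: -608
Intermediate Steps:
z(B) = -22 + 2*B (z(B) = (-11 + B)*2 = -22 + 2*B)
h(m) = 3*m (h(m) = 2*m + m = 3*m)
((-1 + 3)**2*(5 - 7) + h(4))*(-138 + z(4)) = ((-1 + 3)**2*(5 - 7) + 3*4)*(-138 + (-22 + 2*4)) = (2**2*(-2) + 12)*(-138 + (-22 + 8)) = (4*(-2) + 12)*(-138 - 14) = (-8 + 12)*(-152) = 4*(-152) = -608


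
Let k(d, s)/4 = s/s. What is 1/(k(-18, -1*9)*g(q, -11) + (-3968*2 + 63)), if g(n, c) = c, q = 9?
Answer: -1/7917 ≈ -0.00012631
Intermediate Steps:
k(d, s) = 4 (k(d, s) = 4*(s/s) = 4*1 = 4)
1/(k(-18, -1*9)*g(q, -11) + (-3968*2 + 63)) = 1/(4*(-11) + (-3968*2 + 63)) = 1/(-44 + (-124*64 + 63)) = 1/(-44 + (-7936 + 63)) = 1/(-44 - 7873) = 1/(-7917) = -1/7917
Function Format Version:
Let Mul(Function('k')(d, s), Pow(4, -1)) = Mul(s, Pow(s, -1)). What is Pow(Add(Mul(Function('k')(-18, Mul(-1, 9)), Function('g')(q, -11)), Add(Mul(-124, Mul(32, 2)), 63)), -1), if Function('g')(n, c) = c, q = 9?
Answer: Rational(-1, 7917) ≈ -0.00012631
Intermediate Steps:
Function('k')(d, s) = 4 (Function('k')(d, s) = Mul(4, Mul(s, Pow(s, -1))) = Mul(4, 1) = 4)
Pow(Add(Mul(Function('k')(-18, Mul(-1, 9)), Function('g')(q, -11)), Add(Mul(-124, Mul(32, 2)), 63)), -1) = Pow(Add(Mul(4, -11), Add(Mul(-124, Mul(32, 2)), 63)), -1) = Pow(Add(-44, Add(Mul(-124, 64), 63)), -1) = Pow(Add(-44, Add(-7936, 63)), -1) = Pow(Add(-44, -7873), -1) = Pow(-7917, -1) = Rational(-1, 7917)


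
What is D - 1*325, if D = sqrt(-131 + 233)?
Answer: -325 + sqrt(102) ≈ -314.90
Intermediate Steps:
D = sqrt(102) ≈ 10.100
D - 1*325 = sqrt(102) - 1*325 = sqrt(102) - 325 = -325 + sqrt(102)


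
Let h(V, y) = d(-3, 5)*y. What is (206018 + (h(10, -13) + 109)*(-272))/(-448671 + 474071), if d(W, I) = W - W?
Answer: 17637/2540 ≈ 6.9437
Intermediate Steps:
d(W, I) = 0
h(V, y) = 0 (h(V, y) = 0*y = 0)
(206018 + (h(10, -13) + 109)*(-272))/(-448671 + 474071) = (206018 + (0 + 109)*(-272))/(-448671 + 474071) = (206018 + 109*(-272))/25400 = (206018 - 29648)*(1/25400) = 176370*(1/25400) = 17637/2540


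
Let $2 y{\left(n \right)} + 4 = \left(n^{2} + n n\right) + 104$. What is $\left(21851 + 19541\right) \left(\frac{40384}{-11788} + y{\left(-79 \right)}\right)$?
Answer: $\frac{766972277552}{2947} \approx 2.6026 \cdot 10^{8}$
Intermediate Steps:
$y{\left(n \right)} = 50 + n^{2}$ ($y{\left(n \right)} = -2 + \frac{\left(n^{2} + n n\right) + 104}{2} = -2 + \frac{\left(n^{2} + n^{2}\right) + 104}{2} = -2 + \frac{2 n^{2} + 104}{2} = -2 + \frac{104 + 2 n^{2}}{2} = -2 + \left(52 + n^{2}\right) = 50 + n^{2}$)
$\left(21851 + 19541\right) \left(\frac{40384}{-11788} + y{\left(-79 \right)}\right) = \left(21851 + 19541\right) \left(\frac{40384}{-11788} + \left(50 + \left(-79\right)^{2}\right)\right) = 41392 \left(40384 \left(- \frac{1}{11788}\right) + \left(50 + 6241\right)\right) = 41392 \left(- \frac{10096}{2947} + 6291\right) = 41392 \cdot \frac{18529481}{2947} = \frac{766972277552}{2947}$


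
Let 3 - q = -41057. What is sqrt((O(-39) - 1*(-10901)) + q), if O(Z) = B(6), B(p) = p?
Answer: sqrt(51967) ≈ 227.96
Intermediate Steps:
O(Z) = 6
q = 41060 (q = 3 - 1*(-41057) = 3 + 41057 = 41060)
sqrt((O(-39) - 1*(-10901)) + q) = sqrt((6 - 1*(-10901)) + 41060) = sqrt((6 + 10901) + 41060) = sqrt(10907 + 41060) = sqrt(51967)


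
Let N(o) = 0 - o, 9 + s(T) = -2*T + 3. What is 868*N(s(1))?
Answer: 6944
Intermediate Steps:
s(T) = -6 - 2*T (s(T) = -9 + (-2*T + 3) = -9 + (3 - 2*T) = -6 - 2*T)
N(o) = -o
868*N(s(1)) = 868*(-(-6 - 2*1)) = 868*(-(-6 - 2)) = 868*(-1*(-8)) = 868*8 = 6944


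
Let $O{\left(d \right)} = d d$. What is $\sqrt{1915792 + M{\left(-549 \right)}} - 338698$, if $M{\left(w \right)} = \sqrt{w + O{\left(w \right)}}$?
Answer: $-338698 + \sqrt{1915792 + 6 \sqrt{8357}} \approx -3.3731 \cdot 10^{5}$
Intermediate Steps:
$O{\left(d \right)} = d^{2}$
$M{\left(w \right)} = \sqrt{w + w^{2}}$
$\sqrt{1915792 + M{\left(-549 \right)}} - 338698 = \sqrt{1915792 + \sqrt{- 549 \left(1 - 549\right)}} - 338698 = \sqrt{1915792 + \sqrt{\left(-549\right) \left(-548\right)}} - 338698 = \sqrt{1915792 + \sqrt{300852}} - 338698 = \sqrt{1915792 + 6 \sqrt{8357}} - 338698 = -338698 + \sqrt{1915792 + 6 \sqrt{8357}}$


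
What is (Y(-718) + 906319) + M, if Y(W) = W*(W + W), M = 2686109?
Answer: 4623476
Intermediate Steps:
Y(W) = 2*W² (Y(W) = W*(2*W) = 2*W²)
(Y(-718) + 906319) + M = (2*(-718)² + 906319) + 2686109 = (2*515524 + 906319) + 2686109 = (1031048 + 906319) + 2686109 = 1937367 + 2686109 = 4623476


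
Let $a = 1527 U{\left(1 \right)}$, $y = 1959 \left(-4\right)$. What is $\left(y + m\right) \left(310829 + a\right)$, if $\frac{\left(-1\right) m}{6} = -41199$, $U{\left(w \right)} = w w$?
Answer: $74764907448$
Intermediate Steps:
$U{\left(w \right)} = w^{2}$
$y = -7836$
$a = 1527$ ($a = 1527 \cdot 1^{2} = 1527 \cdot 1 = 1527$)
$m = 247194$ ($m = \left(-6\right) \left(-41199\right) = 247194$)
$\left(y + m\right) \left(310829 + a\right) = \left(-7836 + 247194\right) \left(310829 + 1527\right) = 239358 \cdot 312356 = 74764907448$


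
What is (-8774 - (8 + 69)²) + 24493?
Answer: 9790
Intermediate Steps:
(-8774 - (8 + 69)²) + 24493 = (-8774 - 1*77²) + 24493 = (-8774 - 1*5929) + 24493 = (-8774 - 5929) + 24493 = -14703 + 24493 = 9790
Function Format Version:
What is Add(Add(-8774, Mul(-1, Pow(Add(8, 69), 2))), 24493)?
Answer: 9790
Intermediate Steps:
Add(Add(-8774, Mul(-1, Pow(Add(8, 69), 2))), 24493) = Add(Add(-8774, Mul(-1, Pow(77, 2))), 24493) = Add(Add(-8774, Mul(-1, 5929)), 24493) = Add(Add(-8774, -5929), 24493) = Add(-14703, 24493) = 9790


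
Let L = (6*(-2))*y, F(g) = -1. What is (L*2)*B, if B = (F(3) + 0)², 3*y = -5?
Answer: 40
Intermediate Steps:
y = -5/3 (y = (⅓)*(-5) = -5/3 ≈ -1.6667)
B = 1 (B = (-1 + 0)² = (-1)² = 1)
L = 20 (L = (6*(-2))*(-5/3) = -12*(-5/3) = 20)
(L*2)*B = (20*2)*1 = 40*1 = 40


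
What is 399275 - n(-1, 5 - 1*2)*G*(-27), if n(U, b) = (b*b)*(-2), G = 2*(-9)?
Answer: 408023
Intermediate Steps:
G = -18
n(U, b) = -2*b² (n(U, b) = b²*(-2) = -2*b²)
399275 - n(-1, 5 - 1*2)*G*(-27) = 399275 - -2*(5 - 1*2)²*(-18)*(-27) = 399275 - -2*(5 - 2)²*(-18)*(-27) = 399275 - -2*3²*(-18)*(-27) = 399275 - -2*9*(-18)*(-27) = 399275 - (-18*(-18))*(-27) = 399275 - 324*(-27) = 399275 - 1*(-8748) = 399275 + 8748 = 408023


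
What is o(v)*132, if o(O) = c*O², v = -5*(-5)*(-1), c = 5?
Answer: 412500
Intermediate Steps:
v = -25 (v = 25*(-1) = -25)
o(O) = 5*O²
o(v)*132 = (5*(-25)²)*132 = (5*625)*132 = 3125*132 = 412500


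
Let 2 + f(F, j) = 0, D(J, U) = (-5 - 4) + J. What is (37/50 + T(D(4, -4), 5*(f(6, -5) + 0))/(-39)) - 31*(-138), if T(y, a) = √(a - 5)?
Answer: 213937/50 - I*√15/39 ≈ 4278.7 - 0.099307*I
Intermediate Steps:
D(J, U) = -9 + J
f(F, j) = -2 (f(F, j) = -2 + 0 = -2)
T(y, a) = √(-5 + a)
(37/50 + T(D(4, -4), 5*(f(6, -5) + 0))/(-39)) - 31*(-138) = (37/50 + √(-5 + 5*(-2 + 0))/(-39)) - 31*(-138) = (37*(1/50) + √(-5 + 5*(-2))*(-1/39)) + 4278 = (37/50 + √(-5 - 10)*(-1/39)) + 4278 = (37/50 + √(-15)*(-1/39)) + 4278 = (37/50 + (I*√15)*(-1/39)) + 4278 = (37/50 - I*√15/39) + 4278 = 213937/50 - I*√15/39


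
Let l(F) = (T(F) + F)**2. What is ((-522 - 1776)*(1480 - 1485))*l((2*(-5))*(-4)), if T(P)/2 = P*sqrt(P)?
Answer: 2959824000 + 147072000*sqrt(10) ≈ 3.4249e+9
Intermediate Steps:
T(P) = 2*P**(3/2) (T(P) = 2*(P*sqrt(P)) = 2*P**(3/2))
l(F) = (F + 2*F**(3/2))**2 (l(F) = (2*F**(3/2) + F)**2 = (F + 2*F**(3/2))**2)
((-522 - 1776)*(1480 - 1485))*l((2*(-5))*(-4)) = ((-522 - 1776)*(1480 - 1485))*((2*(-5))*(-4) + 2*((2*(-5))*(-4))**(3/2))**2 = (-2298*(-5))*(-10*(-4) + 2*(-10*(-4))**(3/2))**2 = 11490*(40 + 2*40**(3/2))**2 = 11490*(40 + 2*(80*sqrt(10)))**2 = 11490*(40 + 160*sqrt(10))**2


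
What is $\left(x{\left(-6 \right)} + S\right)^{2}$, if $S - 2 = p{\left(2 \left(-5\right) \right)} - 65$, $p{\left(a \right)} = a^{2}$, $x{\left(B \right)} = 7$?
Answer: $1936$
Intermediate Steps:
$S = 37$ ($S = 2 - \left(65 - \left(2 \left(-5\right)\right)^{2}\right) = 2 - \left(65 - \left(-10\right)^{2}\right) = 2 + \left(100 - 65\right) = 2 + 35 = 37$)
$\left(x{\left(-6 \right)} + S\right)^{2} = \left(7 + 37\right)^{2} = 44^{2} = 1936$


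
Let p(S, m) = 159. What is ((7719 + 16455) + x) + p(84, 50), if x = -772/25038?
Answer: 304624441/12519 ≈ 24333.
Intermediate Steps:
x = -386/12519 (x = -772*1/25038 = -386/12519 ≈ -0.030833)
((7719 + 16455) + x) + p(84, 50) = ((7719 + 16455) - 386/12519) + 159 = (24174 - 386/12519) + 159 = 302633920/12519 + 159 = 304624441/12519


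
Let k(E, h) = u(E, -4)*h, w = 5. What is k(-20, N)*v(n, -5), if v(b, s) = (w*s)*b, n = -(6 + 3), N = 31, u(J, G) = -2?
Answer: -13950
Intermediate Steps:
k(E, h) = -2*h
n = -9 (n = -1*9 = -9)
v(b, s) = 5*b*s (v(b, s) = (5*s)*b = 5*b*s)
k(-20, N)*v(n, -5) = (-2*31)*(5*(-9)*(-5)) = -62*225 = -13950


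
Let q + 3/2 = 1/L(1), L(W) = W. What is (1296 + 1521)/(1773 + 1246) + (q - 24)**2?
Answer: 7259887/12076 ≈ 601.18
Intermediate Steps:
q = -1/2 (q = -3/2 + 1/1 = -3/2 + 1*1 = -3/2 + 1 = -1/2 ≈ -0.50000)
(1296 + 1521)/(1773 + 1246) + (q - 24)**2 = (1296 + 1521)/(1773 + 1246) + (-1/2 - 24)**2 = 2817/3019 + (-49/2)**2 = 2817*(1/3019) + 2401/4 = 2817/3019 + 2401/4 = 7259887/12076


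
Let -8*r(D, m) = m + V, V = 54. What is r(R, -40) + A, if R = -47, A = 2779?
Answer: 11109/4 ≈ 2777.3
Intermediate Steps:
r(D, m) = -27/4 - m/8 (r(D, m) = -(m + 54)/8 = -(54 + m)/8 = -27/4 - m/8)
r(R, -40) + A = (-27/4 - ⅛*(-40)) + 2779 = (-27/4 + 5) + 2779 = -7/4 + 2779 = 11109/4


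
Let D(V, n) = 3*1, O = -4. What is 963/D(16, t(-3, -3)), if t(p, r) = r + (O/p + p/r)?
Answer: 321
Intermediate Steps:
t(p, r) = r - 4/p + p/r (t(p, r) = r + (-4/p + p/r) = r - 4/p + p/r)
D(V, n) = 3
963/D(16, t(-3, -3)) = 963/3 = 963*(1/3) = 321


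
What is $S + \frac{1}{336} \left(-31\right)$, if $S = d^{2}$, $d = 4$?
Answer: $\frac{5345}{336} \approx 15.908$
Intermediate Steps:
$S = 16$ ($S = 4^{2} = 16$)
$S + \frac{1}{336} \left(-31\right) = 16 + \frac{1}{336} \left(-31\right) = 16 - \frac{31}{336} = \frac{5345}{336}$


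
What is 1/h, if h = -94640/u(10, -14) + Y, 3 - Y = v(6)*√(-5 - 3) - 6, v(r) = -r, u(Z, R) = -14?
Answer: 6769/45819649 - 12*I*√2/45819649 ≈ 0.00014773 - 3.7038e-7*I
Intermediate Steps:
Y = 9 + 12*I*√2 (Y = 3 - ((-1*6)*√(-5 - 3) - 6) = 3 - (-12*I*√2 - 6) = 3 - (-6 - 12*I*√2) = 3 + (6 + 12*I*√2) = 9 + 12*I*√2 ≈ 9.0 + 16.971*I)
h = 6769 + 12*I*√2 (h = -94640/(-14) + (9 + 12*I*√2) = -94640*(-1)/14 + (9 + 12*I*√2) = -338*(-20) + (9 + 12*I*√2) = 6760 + (9 + 12*I*√2) = 6769 + 12*I*√2 ≈ 6769.0 + 16.971*I)
1/h = 1/(6769 + 12*I*√2)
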